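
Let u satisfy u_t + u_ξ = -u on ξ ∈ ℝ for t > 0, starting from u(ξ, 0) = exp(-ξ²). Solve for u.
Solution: Substitute u = exp(-t)w, i.e. w = exp(t)u.
By the product rule, u_t = exp(-t)(w_t - w), u_ξ = exp(-t)w_ξ.
Substituting into the PDE and dividing by exp(-t): w_t - w + w_ξ = -w.
The lower-order terms cancel, leaving the standard advection equation w_t + w_ξ = 0.
Initial data for w: w(ξ,0) = u(ξ,0) = exp(-ξ²).
Solve for w:
  By method of characteristics (waves move right with speed 1):
  Along characteristics ξ - t = const, w is constant, so w(ξ,t) = f(ξ - t) with f = w(·, 0).
Hence w(ξ,t) = exp(-(-t + ξ)²).
Transform back: u(ξ,t) = exp(-t)w(ξ,t).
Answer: u(ξ, t) = exp(-t)exp(-(-t + ξ)²)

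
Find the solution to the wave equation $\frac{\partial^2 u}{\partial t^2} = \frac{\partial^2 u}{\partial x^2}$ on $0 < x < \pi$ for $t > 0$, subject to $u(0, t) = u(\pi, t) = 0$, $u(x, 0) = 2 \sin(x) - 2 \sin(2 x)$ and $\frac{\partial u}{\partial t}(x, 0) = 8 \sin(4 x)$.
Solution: Separating variables: $u = \sum [A_n \cos(\omega_n t) + B_n \sin(\omega_n t)] \sin(nx)$, $\omega_n = n$. From ICs ($B_n$ = velocity coefficient / $\omega_n$): $A_1=2, A_2=-2, B_4=2$.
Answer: $u(x, t) = 2 \sin(4 t) \sin(4 x) + 2 \sin(x) \cos(t) - 2 \sin(2 x) \cos(2 t)$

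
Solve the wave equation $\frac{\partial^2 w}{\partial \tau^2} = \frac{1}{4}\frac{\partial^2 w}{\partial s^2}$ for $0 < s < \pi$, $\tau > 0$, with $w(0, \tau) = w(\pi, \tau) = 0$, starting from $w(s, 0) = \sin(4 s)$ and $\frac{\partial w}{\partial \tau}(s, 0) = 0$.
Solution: Separating variables: $w = \sum [A_n \cos(\omega_n \tau) + B_n \sin(\omega_n \tau)] \sin(ns)$, $\omega_n = n/2$. From ICs: $A_4=1$.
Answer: $w(s, \tau) = \sin(4 s) \cos(2 \tau)$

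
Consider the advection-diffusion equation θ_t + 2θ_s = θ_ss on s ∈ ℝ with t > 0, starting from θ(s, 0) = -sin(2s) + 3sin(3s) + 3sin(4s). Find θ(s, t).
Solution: Moving frame: η = s - 2t, σ = t, θ = u(η,σ), so θ_t = u_σ - 2u_η and θ_ss = u_ηη.
Hence θ_t + 2θ_s = u_σ and the PDE becomes the heat equation u_σ = u_ηη on η ∈ ℝ.
Initial data: u(η,0) = θ(η,0) = -sin(2η) + 3sin(3η) + 3sin(4η). Each mode sin(nη) decays as exp(-n²σ) on ℝ, so u(η,σ) = Σ c_n exp(-n²σ) sin(nη) with c_2=-1, c_3=3, c_4=3: u(η,σ) = -exp(-4σ)sin(2η) + 3exp(-9σ)sin(3η) + 3exp(-16σ)sin(4η).
Substituting back: θ(s,t) = u(s - 2t, t).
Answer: θ(s, t) = -exp(-4t)sin(2s - 4t) + 3exp(-9t)sin(3s - 6t) + 3exp(-16t)sin(4s - 8t)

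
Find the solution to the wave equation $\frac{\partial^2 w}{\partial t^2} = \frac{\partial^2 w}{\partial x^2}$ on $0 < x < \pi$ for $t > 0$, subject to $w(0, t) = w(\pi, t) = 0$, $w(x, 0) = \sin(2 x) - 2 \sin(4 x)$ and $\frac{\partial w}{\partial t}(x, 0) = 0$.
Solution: Separating variables: $w = \sum [A_n \cos(\omega_n t) + B_n \sin(\omega_n t)] \sin(nx)$, $\omega_n = n$. From ICs: $A_2=1, A_4=-2$.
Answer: $w(x, t) = \sin(2 x) \cos(2 t) - 2 \sin(4 x) \cos(4 t)$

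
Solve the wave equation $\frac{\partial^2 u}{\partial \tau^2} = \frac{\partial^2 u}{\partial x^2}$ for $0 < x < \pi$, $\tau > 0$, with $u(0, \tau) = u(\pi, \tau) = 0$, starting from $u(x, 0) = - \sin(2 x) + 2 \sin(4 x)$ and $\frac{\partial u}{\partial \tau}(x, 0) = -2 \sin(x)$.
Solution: Separating variables: $u = \sum [A_n \cos(\omega_n \tau) + B_n \sin(\omega_n \tau)] \sin(nx)$, $\omega_n = n$. From ICs ($B_n$ = velocity coefficient / $\omega_n$): $A_2=-1, A_4=2, B_1=-2$.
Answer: $u(x, \tau) = -2 \sin(\tau) \sin(x) -  \sin(2 x) \cos(2 \tau) + 2 \sin(4 x) \cos(4 \tau)$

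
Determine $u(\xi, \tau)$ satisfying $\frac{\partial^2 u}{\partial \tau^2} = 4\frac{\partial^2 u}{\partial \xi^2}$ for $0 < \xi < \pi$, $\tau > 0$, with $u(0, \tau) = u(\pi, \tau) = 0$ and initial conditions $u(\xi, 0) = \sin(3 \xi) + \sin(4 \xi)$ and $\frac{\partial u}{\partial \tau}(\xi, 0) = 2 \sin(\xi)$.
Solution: Using separation of variables $u = X(\xi)T(\tau)$:
Eigenfunctions: $\sin(n\xi)$, $n = 1, 2, 3, \ldots$
General solution: $u(\xi, \tau) = \sum [A_n \cos(2n \tau) + B_n \sin(2n \tau)] \sin(n\xi)$
From $u(\xi,0) = \sin(3 \xi) + \sin(4 \xi)$: $A_3=1, A_4=1$. From $u_{\tau}(\xi,0) = 2 \sin(\xi)$, using $u_{\tau}(\xi,0) = \sum \omega_n B_n \sin(n\xi)$ with $\omega_n = 2n$: $B_1 = 2/2 = 1$.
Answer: $u(\xi, \tau) = \sin(2 \tau) \sin(\xi) + \sin(3 \xi) \cos(6 \tau) + \sin(4 \xi) \cos(8 \tau)$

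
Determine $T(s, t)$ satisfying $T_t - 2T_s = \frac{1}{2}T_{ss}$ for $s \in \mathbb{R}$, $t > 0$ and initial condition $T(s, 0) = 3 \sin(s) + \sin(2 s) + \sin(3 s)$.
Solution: Moving frame: $\eta = s + 2t$, $\sigma = t$, $T = u(\eta,\sigma)$, so $T_t = u_{\sigma} + 2u_{\eta}$ and $T_{ss} = u_{\eta\eta}$.
Hence $T_t - 2T_s = u_{\sigma}$ and the PDE becomes the heat equation $u_{\sigma} = \frac{1}{2}u_{\eta\eta}$ on $\eta \in \mathbb{R}$.
Initial data: $u(\eta,0) = T(\eta,0) = 3 \sin(\eta) + \sin(2 \eta) + \sin(3 \eta)$. Each mode $\sin(n\eta)$ decays as $e^{-n^2\sigma/2}$ on $\mathbb{R}$, so $u(\eta,\sigma) = \sum c_n e^{-n^2\sigma/2} \sin(n\eta)$ with $c_1=3, c_2=1, c_3=1$: $u(\eta,\sigma) = e^{-2 \sigma} \sin(2 \eta) + 3 e^{-\sigma/2} \sin(\eta) + e^{-9 \sigma/2} \sin(3 \eta)$.
Substituting back: $T(s,t) = u(s + 2t, t)$.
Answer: $T(s, t) = e^{-2 t} \sin(2 s + 4 t) + 3 e^{-t/2} \sin(s + 2 t) + e^{-9 t/2} \sin(3 s + 6 t)$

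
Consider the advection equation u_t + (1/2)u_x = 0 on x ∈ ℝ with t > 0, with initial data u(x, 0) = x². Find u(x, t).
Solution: By characteristics (dx/dt = 1/2), u(x,t) = f(x - (1/2)t) with f = u(·, 0).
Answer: u(x, t) = (1/4)t² - tx + x²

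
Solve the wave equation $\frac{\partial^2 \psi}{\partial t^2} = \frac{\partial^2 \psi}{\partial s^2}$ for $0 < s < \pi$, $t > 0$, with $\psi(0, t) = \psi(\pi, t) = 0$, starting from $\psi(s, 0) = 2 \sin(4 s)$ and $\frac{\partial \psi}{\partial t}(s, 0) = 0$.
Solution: Using separation of variables $\psi = X(s)T(t)$:
Eigenfunctions: $\sin(ns)$, $n = 1, 2, 3, \ldots$
General solution: $\psi(s, t) = \sum [A_n \cos(n t) + B_n \sin(n t)] \sin(ns)$
From $\psi(s,0) = 2 \sin(4 s)$: $A_4=2$. From $\psi_t(s,0) = 0$: all $B_n = 0$.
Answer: $\psi(s, t) = 2 \sin(4 s) \cos(4 t)$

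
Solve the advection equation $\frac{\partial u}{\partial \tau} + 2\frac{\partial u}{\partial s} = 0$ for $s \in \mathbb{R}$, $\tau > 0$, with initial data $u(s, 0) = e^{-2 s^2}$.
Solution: By method of characteristics (waves move right with speed 2):
Along characteristics $s - 2\tau =$ const, $u$ is constant, so $u(s,\tau) = f(s - 2\tau)$ with $f = u( \cdot , 0)$.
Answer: $u(s, \tau) = e^{-2 (-2 \tau + s)^2}$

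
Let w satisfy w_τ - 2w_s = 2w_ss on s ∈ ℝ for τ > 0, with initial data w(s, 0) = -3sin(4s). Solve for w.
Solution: Moving frame: η = s + 2τ, σ = τ, w = u(η,σ), so w_τ = u_σ + 2u_η and w_ss = u_ηη.
Hence w_τ - 2w_s = u_σ and the PDE becomes the heat equation u_σ = 2u_ηη on η ∈ ℝ.
Initial data: u(η,0) = w(η,0) = -3sin(4η). Each mode sin(nη) decays as exp(-2n²σ) on ℝ, so u(η,σ) = Σ c_n exp(-2n²σ) sin(nη) with c_4=-3: u(η,σ) = -3exp(-32σ)sin(4η).
Substituting back: w(s,τ) = u(s + 2τ, τ).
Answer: w(s, τ) = -3exp(-32τ)sin(4s + 8τ)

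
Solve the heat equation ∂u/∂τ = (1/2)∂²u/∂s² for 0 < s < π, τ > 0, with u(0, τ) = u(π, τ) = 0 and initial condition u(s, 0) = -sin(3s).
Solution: Using separation of variables u = X(s)T(τ):
Eigenfunctions: sin(ns), n = 1, 2, 3, ...
General solution: u(s, τ) = Σ c_n sin(ns) exp(-n² τ/2)
Matching u(s,0) = -sin(3s) term by term: c_3=-1.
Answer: u(s, τ) = -exp(-9τ/2)sin(3s)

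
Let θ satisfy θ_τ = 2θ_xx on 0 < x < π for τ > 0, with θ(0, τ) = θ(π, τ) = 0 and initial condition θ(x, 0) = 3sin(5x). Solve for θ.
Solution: Using separation of variables θ = X(x)G(τ):
Eigenfunctions: sin(nx), n = 1, 2, 3, ...
General solution: θ(x, τ) = Σ c_n sin(nx) exp(-2n² τ)
Matching θ(x,0) = 3sin(5x) term by term: c_5=3.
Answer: θ(x, τ) = 3exp(-50τ)sin(5x)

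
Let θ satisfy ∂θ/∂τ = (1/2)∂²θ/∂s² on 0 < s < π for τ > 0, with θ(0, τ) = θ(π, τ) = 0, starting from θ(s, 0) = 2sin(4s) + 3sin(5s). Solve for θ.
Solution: Separating variables: θ = Σ c_n exp(-n²τ/2) sin(ns). From θ(s,0) = 2sin(4s) + 3sin(5s): c_4=2, c_5=3.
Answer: θ(s, τ) = 2exp(-8τ)sin(4s) + 3exp(-25τ/2)sin(5s)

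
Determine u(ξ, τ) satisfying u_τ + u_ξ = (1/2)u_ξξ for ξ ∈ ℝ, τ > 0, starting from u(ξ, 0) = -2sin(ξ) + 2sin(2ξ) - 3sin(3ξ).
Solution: Change to a moving frame: let η = ξ - τ, σ = τ and write u(ξ,τ) = w(η,σ).
By the chain rule u_τ = w_σ - w_η, u_ξ = w_η, u_ξξ = w_ηη.
Then u_τ + u_ξ = w_σ: the advection term cancels and the PDE becomes the heat equation w_σ = (1/2)w_ηη on η ∈ ℝ.
Initial data: w(η,0) = u(η,0) = -2sin(η) + 2sin(2η) - 3sin(3η).
On η ∈ ℝ each mode satisfies (sin(nη))″ = -n² sin(nη), so exp(-n²σ/2) sin(nη) solves the heat equation; by superposition w(η,σ) = Σ c_n exp(-n²σ/2) sin(nη).
Reading off the coefficients: c_1=-2, c_2=2, c_3=-3, so w(η,σ) = 2exp(-2σ)sin(2η) - 2exp(-σ/2)sin(η) - 3exp(-9σ/2)sin(3η).
Substituting back η = ξ - τ, σ = τ: u(ξ,τ) = w(ξ - τ, τ).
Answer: u(ξ, τ) = 2exp(-2τ)sin(2ξ - 2τ) - 2exp(-τ/2)sin(ξ - τ) - 3exp(-9τ/2)sin(3ξ - 3τ)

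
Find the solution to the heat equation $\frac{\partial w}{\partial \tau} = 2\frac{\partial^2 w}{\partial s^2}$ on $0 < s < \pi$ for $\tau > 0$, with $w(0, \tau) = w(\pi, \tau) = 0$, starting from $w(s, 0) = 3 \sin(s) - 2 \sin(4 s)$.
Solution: Using separation of variables $w = X(s)T(\tau)$:
Eigenfunctions: $\sin(ns)$, $n = 1, 2, 3, \ldots$
General solution: $w(s, \tau) = \sum c_n \sin(ns) e^{-2n^2 \tau}$
Matching $w(s,0) = 3 \sin(s) - 2 \sin(4 s)$ term by term: $c_1=3, c_4=-2$.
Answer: $w(s, \tau) = 3 e^{-2 \tau} \sin(s) - 2 e^{-32 \tau} \sin(4 s)$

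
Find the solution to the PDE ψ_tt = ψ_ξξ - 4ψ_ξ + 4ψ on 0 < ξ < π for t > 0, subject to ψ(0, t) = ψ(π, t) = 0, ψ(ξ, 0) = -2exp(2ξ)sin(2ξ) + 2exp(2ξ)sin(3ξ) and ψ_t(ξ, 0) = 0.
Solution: Substitute ψ = exp(2ξ)u.
Then ψ_ξ = exp(2ξ)(u_ξ + 2u), ψ_ξξ = exp(2ξ)(u_ξξ + 4u_ξ + 4u), ψ_tt = exp(2ξ)u_tt; substituting and dividing by exp(2ξ), the lower-order terms cancel: u_tt = u_ξξ (standard wave equation).
Data for u: u(ξ,0) = exp(-2ξ)ψ(ξ,0) = -2sin(2ξ) + 2sin(3ξ); u_t(ξ,0) = exp(-2ξ)ψ_t(ξ,0) = 0. The boundary conditions carry over: u(0,t) = u(π,t) = 0.
Separating variables: u = Σ [A_n cos(ω_n t) + B_n sin(ω_n t)] sin(nξ), ω_n = n. From ICs: A_2=-2, A_3=2.
So u(ξ,t) = -2sin(2ξ)cos(2t) + 2sin(3ξ)cos(3t), and ψ(ξ,t) = exp(2ξ)u(ξ,t).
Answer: ψ(ξ, t) = -2exp(2ξ)sin(2ξ)cos(2t) + 2exp(2ξ)sin(3ξ)cos(3t)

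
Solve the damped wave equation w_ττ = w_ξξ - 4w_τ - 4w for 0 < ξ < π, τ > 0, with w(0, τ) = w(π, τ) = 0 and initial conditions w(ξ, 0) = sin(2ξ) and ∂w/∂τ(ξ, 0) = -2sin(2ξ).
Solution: Substitute w = exp(-2τ)u.
Then w_τ = exp(-2τ)(u_τ - 2u), w_ττ = exp(-2τ)(u_ττ - 4u_τ + 4u), w_ξξ = exp(-2τ)u_ξξ; substituting and dividing by exp(-2τ), the lower-order terms cancel: u_ττ = u_ξξ (standard wave equation).
Data for u: u(ξ,0) = w(ξ,0) = sin(2ξ); u_τ(ξ,0) = w_τ(ξ,0) + 2w(ξ,0) = 0. The boundary conditions carry over: u(0,τ) = u(π,τ) = 0.
Separating variables: u = Σ [A_n cos(ω_n τ) + B_n sin(ω_n τ)] sin(nξ), ω_n = n. From ICs: A_2=1.
So u(ξ,τ) = sin(2ξ)cos(2τ), and w(ξ,τ) = exp(-2τ)u(ξ,τ).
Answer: w(ξ, τ) = exp(-2τ)sin(2ξ)cos(2τ)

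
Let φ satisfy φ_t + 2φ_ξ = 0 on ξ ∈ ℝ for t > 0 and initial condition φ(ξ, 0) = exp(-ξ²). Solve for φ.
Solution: By method of characteristics (waves move right with speed 2):
Along characteristics ξ - 2t = const, φ is constant, so φ(ξ,t) = f(ξ - 2t) with f = φ(·, 0).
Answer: φ(ξ, t) = exp(-(-2t + ξ)²)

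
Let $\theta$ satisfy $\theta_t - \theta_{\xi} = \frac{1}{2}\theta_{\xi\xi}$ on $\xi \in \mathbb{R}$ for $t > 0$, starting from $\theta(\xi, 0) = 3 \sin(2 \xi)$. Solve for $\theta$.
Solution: Moving frame: $\eta = \xi + t$, $\sigma = t$, $\theta = u(\eta,\sigma)$, so $\theta_t = u_{\sigma} + u_{\eta}$ and $\theta_{\xi\xi} = u_{\eta\eta}$.
Hence $\theta_t - \theta_{\xi} = u_{\sigma}$ and the PDE becomes the heat equation $u_{\sigma} = \frac{1}{2}u_{\eta\eta}$ on $\eta \in \mathbb{R}$.
Initial data: $u(\eta,0) = \theta(\eta,0) = 3 \sin(2 \eta)$. Each mode $\sin(n\eta)$ decays as $e^{-n^2\sigma/2}$ on $\mathbb{R}$, so $u(\eta,\sigma) = \sum c_n e^{-n^2\sigma/2} \sin(n\eta)$ with $c_2=3$: $u(\eta,\sigma) = 3 e^{-2 \sigma} \sin(2 \eta)$.
Substituting back: $\theta(\xi,t) = u(\xi + t, t)$.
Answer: $\theta(\xi, t) = 3 e^{-2 t} \sin(2 \xi + 2 t)$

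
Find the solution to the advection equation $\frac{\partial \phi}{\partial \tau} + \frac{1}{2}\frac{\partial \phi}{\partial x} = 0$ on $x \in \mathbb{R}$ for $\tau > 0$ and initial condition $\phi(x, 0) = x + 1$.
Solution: By characteristics ($dx/d\tau = 1/2$), $\phi(x,\tau) = f(x - \frac{1}{2}\tau)$ with $f = \phi( \cdot , 0)$.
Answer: $\phi(x, \tau) = -\frac{1}{2} \tau + x + 1$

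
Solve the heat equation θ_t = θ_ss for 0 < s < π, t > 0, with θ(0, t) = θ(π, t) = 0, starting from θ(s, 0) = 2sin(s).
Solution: Separating variables: θ = Σ c_n exp(-n²t) sin(ns). From θ(s,0) = 2sin(s): c_1=2.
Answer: θ(s, t) = 2exp(-t)sin(s)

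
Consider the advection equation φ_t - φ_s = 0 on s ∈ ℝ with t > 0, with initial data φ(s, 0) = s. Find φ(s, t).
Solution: By characteristics (ds/dt = -1), φ(s,t) = f(s + t) with f = φ(·, 0).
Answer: φ(s, t) = s + t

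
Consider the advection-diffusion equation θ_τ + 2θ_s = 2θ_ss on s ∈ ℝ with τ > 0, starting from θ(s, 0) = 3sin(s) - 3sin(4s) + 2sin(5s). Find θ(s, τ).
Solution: Change to a moving frame: let η = s - 2τ, σ = τ and write θ(s,τ) = u(η,σ).
By the chain rule θ_τ = u_σ - 2u_η, θ_s = u_η, θ_ss = u_ηη.
Then θ_τ + 2θ_s = u_σ: the advection term cancels and the PDE becomes the heat equation u_σ = 2u_ηη on η ∈ ℝ.
Initial data: u(η,0) = θ(η,0) = 3sin(η) - 3sin(4η) + 2sin(5η).
On η ∈ ℝ each mode satisfies (sin(nη))″ = -n² sin(nη), so exp(-2n²σ) sin(nη) solves the heat equation; by superposition u(η,σ) = Σ c_n exp(-2n²σ) sin(nη).
Reading off the coefficients: c_1=3, c_4=-3, c_5=2, so u(η,σ) = 3exp(-2σ)sin(η) - 3exp(-32σ)sin(4η) + 2exp(-50σ)sin(5η).
Substituting back η = s - 2τ, σ = τ: θ(s,τ) = u(s - 2τ, τ).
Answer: θ(s, τ) = 3exp(-2τ)sin(s - 2τ) - 3exp(-32τ)sin(4s - 8τ) + 2exp(-50τ)sin(5s - 10τ)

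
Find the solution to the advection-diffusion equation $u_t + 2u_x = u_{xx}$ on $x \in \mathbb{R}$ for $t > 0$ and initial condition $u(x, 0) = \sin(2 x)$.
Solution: Moving frame: $\eta = x - 2t$, $\sigma = t$, $u = w(\eta,\sigma)$, so $u_t = w_{\sigma} - 2w_{\eta}$ and $u_{xx} = w_{\eta\eta}$.
Hence $u_t + 2u_x = w_{\sigma}$ and the PDE becomes the heat equation $w_{\sigma} = w_{\eta\eta}$ on $\eta \in \mathbb{R}$.
Initial data: $w(\eta,0) = u(\eta,0) = \sin(2 \eta)$. Each mode $\sin(n\eta)$ decays as $e^{-n^2\sigma}$ on $\mathbb{R}$, so $w(\eta,\sigma) = \sum c_n e^{-n^2\sigma} \sin(n\eta)$ with $c_2=1$: $w(\eta,\sigma) = e^{-4 \sigma} \sin(2 \eta)$.
Substituting back: $u(x,t) = w(x - 2t, t)$.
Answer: $u(x, t) = - e^{-4 t} \sin(4 t - 2 x)$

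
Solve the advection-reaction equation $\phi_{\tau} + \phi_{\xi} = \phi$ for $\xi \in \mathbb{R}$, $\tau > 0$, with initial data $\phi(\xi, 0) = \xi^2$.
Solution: Substitute $\phi = e^{\tau}u$.
Then $\phi_{\tau} = e^{\tau}(u_{\tau} + u)$, $\phi_{\xi} = e^{\tau}u_{\xi}$; substituting and dividing by $e^{\tau}$, the lower-order terms cancel: $u_{\tau} + u_{\xi} = 0$ (standard advection equation).
Data for $u$: $u(\xi,0) = \phi(\xi,0) = \xi^2$.
By characteristics ($d\xi/d\tau = 1$), $u(\xi,\tau) = f(\xi - \tau)$ with $f = u( \cdot , 0)$.
So $u(\xi,\tau) = \xi^2 - 2 \xi \tau + \tau^2$, and $\phi(\xi,\tau) = e^{\tau}u(\xi,\tau)$.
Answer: $\phi(\xi, \tau) = \tau^2 e^{\tau} - 2 \tau \xi e^{\tau} + \xi^2 e^{\tau}$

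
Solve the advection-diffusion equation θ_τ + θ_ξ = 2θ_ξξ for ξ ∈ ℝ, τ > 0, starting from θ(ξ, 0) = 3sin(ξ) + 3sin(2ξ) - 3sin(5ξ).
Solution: Moving frame: η = ξ - τ, σ = τ, θ = u(η,σ), so θ_τ = u_σ - u_η and θ_ξξ = u_ηη.
Hence θ_τ + θ_ξ = u_σ and the PDE becomes the heat equation u_σ = 2u_ηη on η ∈ ℝ.
Initial data: u(η,0) = θ(η,0) = 3sin(η) + 3sin(2η) - 3sin(5η). Each mode sin(nη) decays as exp(-2n²σ) on ℝ, so u(η,σ) = Σ c_n exp(-2n²σ) sin(nη) with c_1=3, c_2=3, c_5=-3: u(η,σ) = 3exp(-2σ)sin(η) + 3exp(-8σ)sin(2η) - 3exp(-50σ)sin(5η).
Substituting back: θ(ξ,τ) = u(ξ - τ, τ).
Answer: θ(ξ, τ) = 3exp(-2τ)sin(ξ - τ) + 3exp(-8τ)sin(2ξ - 2τ) - 3exp(-50τ)sin(5ξ - 5τ)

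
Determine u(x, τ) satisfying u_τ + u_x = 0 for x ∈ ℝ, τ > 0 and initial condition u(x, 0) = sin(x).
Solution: By characteristics (dx/dτ = 1), u(x,τ) = f(x - τ) with f = u(·, 0).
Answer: u(x, τ) = sin(x - τ)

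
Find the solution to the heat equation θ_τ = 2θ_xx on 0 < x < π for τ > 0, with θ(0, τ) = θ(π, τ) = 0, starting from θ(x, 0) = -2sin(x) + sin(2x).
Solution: Using separation of variables θ = X(x)G(τ):
Eigenfunctions: sin(nx), n = 1, 2, 3, ...
General solution: θ(x, τ) = Σ c_n sin(nx) exp(-2n² τ)
Matching θ(x,0) = -2sin(x) + sin(2x) term by term: c_1=-2, c_2=1.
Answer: θ(x, τ) = -2exp(-2τ)sin(x) + exp(-8τ)sin(2x)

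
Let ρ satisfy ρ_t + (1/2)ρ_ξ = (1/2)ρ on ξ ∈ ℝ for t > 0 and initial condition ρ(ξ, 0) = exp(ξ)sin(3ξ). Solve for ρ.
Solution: Substitute ρ = exp(ξ)u, i.e. u = exp(-ξ)ρ.
By the product rule, ρ_ξ = exp(ξ)(u_ξ + u), ρ_t = exp(ξ)u_t.
Substituting into the PDE and dividing by exp(ξ): u_t + (1/2)(u_ξ + u) = (1/2)u.
The lower-order terms cancel, leaving the standard advection equation u_t + (1/2)u_ξ = 0.
Initial data for u: u(ξ,0) = exp(-ξ)ρ(ξ,0) = sin(3ξ).
Solve for u:
  By method of characteristics (waves move right with speed 1/2):
  Along characteristics ξ - (1/2)t = const, u is constant, so u(ξ,t) = f(ξ - (1/2)t) with f = u(·, 0).
Hence u(ξ,t) = -sin(3t/2 - 3ξ).
Transform back: ρ(ξ,t) = exp(ξ)u(ξ,t).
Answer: ρ(ξ, t) = -exp(ξ)sin(3t/2 - 3ξ)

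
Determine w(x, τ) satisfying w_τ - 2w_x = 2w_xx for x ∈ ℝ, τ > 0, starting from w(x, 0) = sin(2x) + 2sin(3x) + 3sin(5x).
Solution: Moving frame: η = x + 2τ, σ = τ, w = u(η,σ), so w_τ = u_σ + 2u_η and w_xx = u_ηη.
Hence w_τ - 2w_x = u_σ and the PDE becomes the heat equation u_σ = 2u_ηη on η ∈ ℝ.
Initial data: u(η,0) = w(η,0) = sin(2η) + 2sin(3η) + 3sin(5η). Each mode sin(nη) decays as exp(-2n²σ) on ℝ, so u(η,σ) = Σ c_n exp(-2n²σ) sin(nη) with c_2=1, c_3=2, c_5=3: u(η,σ) = exp(-8σ)sin(2η) + 2exp(-18σ)sin(3η) + 3exp(-50σ)sin(5η).
Substituting back: w(x,τ) = u(x + 2τ, τ).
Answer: w(x, τ) = exp(-8τ)sin(2x + 4τ) + 2exp(-18τ)sin(3x + 6τ) + 3exp(-50τ)sin(5x + 10τ)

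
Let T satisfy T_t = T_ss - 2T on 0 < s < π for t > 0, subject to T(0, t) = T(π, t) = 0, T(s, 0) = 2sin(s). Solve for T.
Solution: Substitute T = exp(-2t)u, i.e. u = exp(2t)T.
By the product rule, T_t = exp(-2t)(u_t - 2u), T_ss = exp(-2t)u_ss.
Substituting into the PDE and dividing by exp(-2t): u_t - 2u = u_ss - 2u.
The lower-order terms cancel, leaving the standard heat equation u_t = u_ss.
Initial data for u: u(s,0) = T(s,0) = 2sin(s). The boundary conditions carry over: u(0,t) = u(π,t) = 0.
Solve for u:
  Using separation of variables u = X(s)G(t):
  Eigenfunctions: sin(ns), n = 1, 2, 3, ...
  General solution: u(s, t) = Σ c_n sin(ns) exp(-n² t)
  Matching u(s,0) = 2sin(s) term by term: c_1=2.
Hence u(s,t) = 2exp(-t)sin(s).
Transform back: T(s,t) = exp(-2t)u(s,t).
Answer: T(s, t) = 2exp(-3t)sin(s)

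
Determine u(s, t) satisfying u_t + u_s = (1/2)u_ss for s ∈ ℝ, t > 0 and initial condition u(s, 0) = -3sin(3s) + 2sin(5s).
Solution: Moving frame: η = s - t, σ = t, u = w(η,σ), so u_t = w_σ - w_η and u_ss = w_ηη.
Hence u_t + u_s = w_σ and the PDE becomes the heat equation w_σ = (1/2)w_ηη on η ∈ ℝ.
Initial data: w(η,0) = u(η,0) = -3sin(3η) + 2sin(5η). Each mode sin(nη) decays as exp(-n²σ/2) on ℝ, so w(η,σ) = Σ c_n exp(-n²σ/2) sin(nη) with c_3=-3, c_5=2: w(η,σ) = -3exp(-9σ/2)sin(3η) + 2exp(-25σ/2)sin(5η).
Substituting back: u(s,t) = w(s - t, t).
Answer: u(s, t) = -3exp(-9t/2)sin(3s - 3t) + 2exp(-25t/2)sin(5s - 5t)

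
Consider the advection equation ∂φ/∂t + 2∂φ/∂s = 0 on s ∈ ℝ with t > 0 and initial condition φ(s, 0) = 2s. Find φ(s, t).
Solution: By characteristics (ds/dt = 2), φ(s,t) = f(s - 2t) with f = φ(·, 0).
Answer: φ(s, t) = 2s - 4t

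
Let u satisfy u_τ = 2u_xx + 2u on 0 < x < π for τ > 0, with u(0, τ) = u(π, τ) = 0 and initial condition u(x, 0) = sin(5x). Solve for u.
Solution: Substitute u = exp(2τ)w, i.e. w = exp(-2τ)u.
By the product rule, u_τ = exp(2τ)(w_τ + 2w), u_xx = exp(2τ)w_xx.
Substituting into the PDE and dividing by exp(2τ): w_τ + 2w = 2w_xx + 2w.
The lower-order terms cancel, leaving the standard heat equation w_τ = 2w_xx.
Initial data for w: w(x,0) = u(x,0) = sin(5x). The boundary conditions carry over: w(0,τ) = w(π,τ) = 0.
Solve for w:
  Using separation of variables w = X(x)T(τ):
  Eigenfunctions: sin(nx), n = 1, 2, 3, ...
  General solution: w(x, τ) = Σ c_n sin(nx) exp(-2n² τ)
  Matching w(x,0) = sin(5x) term by term: c_5=1.
Hence w(x,τ) = exp(-50τ)sin(5x).
Transform back: u(x,τ) = exp(2τ)w(x,τ).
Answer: u(x, τ) = exp(-48τ)sin(5x)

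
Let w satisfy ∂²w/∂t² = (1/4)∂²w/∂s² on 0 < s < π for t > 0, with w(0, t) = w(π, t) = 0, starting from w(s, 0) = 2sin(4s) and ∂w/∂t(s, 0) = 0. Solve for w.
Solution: Separating variables: w = Σ [A_n cos(ω_n t) + B_n sin(ω_n t)] sin(ns), ω_n = n/2. From ICs: A_4=2.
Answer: w(s, t) = 2sin(4s)cos(2t)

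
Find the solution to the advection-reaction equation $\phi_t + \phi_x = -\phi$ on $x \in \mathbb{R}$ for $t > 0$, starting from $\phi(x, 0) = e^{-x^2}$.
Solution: Substitute $\phi = e^{-t}u$.
Then $\phi_t = e^{-t}(u_t - u)$, $\phi_x = e^{-t}u_x$; substituting and dividing by $e^{-t}$, the lower-order terms cancel: $u_t + u_x = 0$ (standard advection equation).
Data for $u$: $u(x,0) = \phi(x,0) = e^{-x^2}$.
By characteristics ($dx/dt = 1$), $u(x,t) = f(x - t)$ with $f = u( \cdot , 0)$.
So $u(x,t) = e^{-(-t + x)^2}$, and $\phi(x,t) = e^{-t}u(x,t)$.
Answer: $\phi(x, t) = e^{-t} e^{-(-t + x)^2}$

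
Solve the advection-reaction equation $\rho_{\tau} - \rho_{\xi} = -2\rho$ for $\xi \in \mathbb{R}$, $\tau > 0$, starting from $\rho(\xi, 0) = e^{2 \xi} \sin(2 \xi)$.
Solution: Substitute $\rho = e^{2\xi}u$.
Then $\rho_{\xi} = e^{2\xi}(u_{\xi} + 2u)$, $\rho_{\tau} = e^{2\xi}u_{\tau}$; substituting and dividing by $e^{2\xi}$, the lower-order terms cancel: $u_{\tau} - u_{\xi} = 0$ (standard advection equation).
Data for $u$: $u(\xi,0) = e^{-2\xi}\rho(\xi,0) = \sin(2 \xi)$.
By characteristics ($d\xi/d\tau = -1$), $u(\xi,\tau) = f(\xi + \tau)$ with $f = u( \cdot , 0)$.
So $u(\xi,\tau) = \sin(2 \xi + 2 \tau)$, and $\rho(\xi,\tau) = e^{2\xi}u(\xi,\tau)$.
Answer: $\rho(\xi, \tau) = e^{2 \xi} \sin(2 \tau + 2 \xi)$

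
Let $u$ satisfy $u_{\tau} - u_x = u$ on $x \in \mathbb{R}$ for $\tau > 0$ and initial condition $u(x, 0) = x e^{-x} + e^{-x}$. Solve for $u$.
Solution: Substitute $u = e^{-x}w$, i.e. $w = e^{x}u$.
By the product rule, $u_x = e^{-x}(w_x - w)$, $u_{\tau} = e^{-x}w_{\tau}$.
Substituting into the PDE and dividing by $e^{-x}$: $w_{\tau} - (w_x - w) = w$.
The lower-order terms cancel, leaving the standard advection equation $w_{\tau} - w_x = 0$.
Initial data for $w$: $w(x,0) = e^{x}u(x,0) = x + 1$.
Solve for $w$:
  By method of characteristics (waves move left with speed 1):
  Along characteristics $x + \tau =$ const, $w$ is constant, so $w(x,\tau) = f(x + \tau)$ with $f = w( \cdot , 0)$.
Hence $w(x,\tau) = x + \tau + 1$.
Transform back: $u(x,\tau) = e^{-x}w(x,\tau)$.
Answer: $u(x, \tau) = \tau e^{-x} + x e^{-x} + e^{-x}$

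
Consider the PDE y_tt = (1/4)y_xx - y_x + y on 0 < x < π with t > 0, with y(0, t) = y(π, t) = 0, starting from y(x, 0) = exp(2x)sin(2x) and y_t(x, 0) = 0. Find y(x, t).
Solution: Substitute y = exp(2x)u, i.e. u = exp(-2x)y.
By the product rule, y_x = exp(2x)(u_x + 2u), y_xx = exp(2x)(u_xx + 4u_x + 4u), y_tt = exp(2x)u_tt.
Substituting into the PDE and dividing by exp(2x): u_tt = (1/4)(u_xx + 4u_x + 4u) - (u_x + 2u) + u.
The lower-order terms cancel, leaving the standard wave equation u_tt = (1/4)u_xx.
Initial data for u: u(x,0) = exp(-2x)y(x,0) = sin(2x); u_t(x,0) = exp(-2x)y_t(x,0) = 0. The boundary conditions carry over: u(0,t) = u(π,t) = 0.
Solve for u:
  Using separation of variables u = X(x)T(t):
  Eigenfunctions: sin(nx), n = 1, 2, 3, ...
  General solution: u(x, t) = Σ [A_n cos(n t/2) + B_n sin(n t/2)] sin(nx)
  From u(x,0) = sin(2x): A_2=1. From u_t(x,0) = 0: all B_n = 0.
Hence u(x,t) = sin(2x)cos(t).
Transform back: y(x,t) = exp(2x)u(x,t).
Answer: y(x, t) = exp(2x)sin(2x)cos(t)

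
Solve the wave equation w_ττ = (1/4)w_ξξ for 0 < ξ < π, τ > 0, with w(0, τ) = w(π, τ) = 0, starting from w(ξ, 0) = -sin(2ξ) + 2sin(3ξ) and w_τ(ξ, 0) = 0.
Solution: Separating variables: w = Σ [A_n cos(ω_n τ) + B_n sin(ω_n τ)] sin(nξ), ω_n = n/2. From ICs: A_2=-1, A_3=2.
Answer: w(ξ, τ) = -sin(2ξ)cos(τ) + 2sin(3ξ)cos(3τ/2)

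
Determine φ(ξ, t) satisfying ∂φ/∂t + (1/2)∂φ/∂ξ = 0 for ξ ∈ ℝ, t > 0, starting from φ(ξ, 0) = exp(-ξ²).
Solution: By method of characteristics (waves move right with speed 1/2):
Along characteristics ξ - (1/2)t = const, φ is constant, so φ(ξ,t) = f(ξ - (1/2)t) with f = φ(·, 0).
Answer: φ(ξ, t) = exp(-(-t/2 + ξ)²)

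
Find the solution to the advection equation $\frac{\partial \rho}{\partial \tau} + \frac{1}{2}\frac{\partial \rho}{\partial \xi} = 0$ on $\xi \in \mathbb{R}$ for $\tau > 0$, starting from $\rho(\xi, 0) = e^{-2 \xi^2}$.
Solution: By characteristics ($d\xi/d\tau = 1/2$), $\rho(\xi,\tau) = f(\xi - \frac{1}{2}\tau)$ with $f = \rho( \cdot , 0)$.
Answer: $\rho(\xi, \tau) = e^{-2 (-\tau/2 + \xi)^2}$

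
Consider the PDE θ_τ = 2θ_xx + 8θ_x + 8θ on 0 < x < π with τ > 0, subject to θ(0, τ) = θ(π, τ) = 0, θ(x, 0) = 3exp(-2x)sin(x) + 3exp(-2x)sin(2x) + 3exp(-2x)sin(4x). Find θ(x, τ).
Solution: Substitute θ = exp(-2x)u, i.e. u = exp(2x)θ.
By the product rule, θ_x = exp(-2x)(u_x - 2u), θ_xx = exp(-2x)(u_xx - 4u_x + 4u), θ_τ = exp(-2x)u_τ.
Substituting into the PDE and dividing by exp(-2x): u_τ = 2(u_xx - 4u_x + 4u) + 8(u_x - 2u) + 8u.
The lower-order terms cancel, leaving the standard heat equation u_τ = 2u_xx.
Initial data for u: u(x,0) = exp(2x)θ(x,0) = 3sin(x) + 3sin(2x) + 3sin(4x). The boundary conditions carry over: u(0,τ) = u(π,τ) = 0.
Solve for u:
  Using separation of variables u = X(x)G(τ):
  Eigenfunctions: sin(nx), n = 1, 2, 3, ...
  General solution: u(x, τ) = Σ c_n sin(nx) exp(-2n² τ)
  Matching u(x,0) = 3sin(x) + 3sin(2x) + 3sin(4x) term by term: c_1=3, c_2=3, c_4=3.
Hence u(x,τ) = 3exp(-2τ)sin(x) + 3exp(-8τ)sin(2x) + 3exp(-32τ)sin(4x).
Transform back: θ(x,τ) = exp(-2x)u(x,τ).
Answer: θ(x, τ) = 3exp(-2x)exp(-2τ)sin(x) + 3exp(-2x)exp(-8τ)sin(2x) + 3exp(-2x)exp(-32τ)sin(4x)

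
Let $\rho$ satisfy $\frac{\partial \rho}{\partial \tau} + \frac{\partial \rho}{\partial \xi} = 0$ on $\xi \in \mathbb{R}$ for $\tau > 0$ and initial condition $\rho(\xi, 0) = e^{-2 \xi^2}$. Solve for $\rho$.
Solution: By characteristics ($d\xi/d\tau = 1$), $\rho(\xi,\tau) = f(\xi - \tau)$ with $f = \rho( \cdot , 0)$.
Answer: $\rho(\xi, \tau) = e^{-2 (-\tau + \xi)^2}$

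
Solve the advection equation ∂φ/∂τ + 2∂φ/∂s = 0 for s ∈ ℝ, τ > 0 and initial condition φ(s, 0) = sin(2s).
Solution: By method of characteristics (waves move right with speed 2):
Along characteristics s - 2τ = const, φ is constant, so φ(s,τ) = f(s - 2τ) with f = φ(·, 0).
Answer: φ(s, τ) = sin(2s - 4τ)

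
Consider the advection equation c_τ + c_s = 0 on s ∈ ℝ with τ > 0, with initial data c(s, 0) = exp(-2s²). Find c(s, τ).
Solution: By characteristics (ds/dτ = 1), c(s,τ) = f(s - τ) with f = c(·, 0).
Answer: c(s, τ) = exp(-2(s - τ)²)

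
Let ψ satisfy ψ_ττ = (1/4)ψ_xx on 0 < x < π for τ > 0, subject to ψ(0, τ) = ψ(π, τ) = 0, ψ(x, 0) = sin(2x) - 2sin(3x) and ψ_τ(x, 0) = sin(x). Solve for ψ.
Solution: Separating variables: ψ = Σ [A_n cos(ω_n τ) + B_n sin(ω_n τ)] sin(nx), ω_n = n/2. From ICs (B_n = velocity coefficient / ω_n): A_2=1, A_3=-2, B_1=2.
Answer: ψ(x, τ) = 2sin(x)sin(τ/2) + sin(2x)cos(τ) - 2sin(3x)cos(3τ/2)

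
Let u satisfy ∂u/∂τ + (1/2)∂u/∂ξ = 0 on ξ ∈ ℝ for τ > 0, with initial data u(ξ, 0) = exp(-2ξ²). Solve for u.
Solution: By characteristics (dξ/dτ = 1/2), u(ξ,τ) = f(ξ - (1/2)τ) with f = u(·, 0).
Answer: u(ξ, τ) = exp(-2(ξ - τ/2)²)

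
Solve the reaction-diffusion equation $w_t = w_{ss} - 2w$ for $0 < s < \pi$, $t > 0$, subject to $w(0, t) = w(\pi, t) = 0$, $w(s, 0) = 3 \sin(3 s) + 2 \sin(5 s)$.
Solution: Substitute $w = e^{-2t}u$, i.e. $u = e^{2t}w$.
By the product rule, $w_t = e^{-2t}(u_t - 2u)$, $w_{ss} = e^{-2t}u_{ss}$.
Substituting into the PDE and dividing by $e^{-2t}$: $u_t - 2u = u_{ss} - 2u$.
The lower-order terms cancel, leaving the standard heat equation $u_t = u_{ss}$.
Initial data for $u$: $u(s,0) = w(s,0) = 3 \sin(3 s) + 2 \sin(5 s)$. The boundary conditions carry over: $u(0,t) = u(\pi,t) = 0$.
Solve for $u$:
  Using separation of variables $u = X(s)T(t)$:
  Eigenfunctions: $\sin(ns)$, $n = 1, 2, 3, \ldots$
  General solution: $u(s, t) = \sum c_n \sin(ns) e^{-n^2 t}$
  Matching $u(s,0) = 3 \sin(3 s) + 2 \sin(5 s)$ term by term: $c_3=3, c_5=2$.
Hence $u(s,t) = 3 e^{-9 t} \sin(3 s) + 2 e^{-25 t} \sin(5 s)$.
Transform back: $w(s,t) = e^{-2t}u(s,t)$.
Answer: $w(s, t) = 3 e^{-11 t} \sin(3 s) + 2 e^{-27 t} \sin(5 s)$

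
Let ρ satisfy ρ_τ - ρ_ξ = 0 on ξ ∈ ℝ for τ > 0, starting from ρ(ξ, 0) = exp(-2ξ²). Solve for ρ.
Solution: By method of characteristics (waves move left with speed 1):
Along characteristics ξ + τ = const, ρ is constant, so ρ(ξ,τ) = f(ξ + τ) with f = ρ(·, 0).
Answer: ρ(ξ, τ) = exp(-2(ξ + τ)²)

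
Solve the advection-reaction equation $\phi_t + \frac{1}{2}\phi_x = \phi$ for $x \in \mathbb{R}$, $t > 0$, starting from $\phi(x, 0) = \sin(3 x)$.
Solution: Substitute $\phi = e^{t}u$.
Then $\phi_t = e^{t}(u_t + u)$, $\phi_x = e^{t}u_x$; substituting and dividing by $e^{t}$, the lower-order terms cancel: $u_t + \frac{1}{2}u_x = 0$ (standard advection equation).
Data for $u$: $u(x,0) = \phi(x,0) = \sin(3 x)$.
By characteristics ($dx/dt = 1/2$), $u(x,t) = f(x - \frac{1}{2}t)$ with $f = u( \cdot , 0)$.
So $u(x,t) = - \sin(3 t/2 - 3 x)$, and $\phi(x,t) = e^{t}u(x,t)$.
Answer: $\phi(x, t) = - e^{t} \sin(3 t/2 - 3 x)$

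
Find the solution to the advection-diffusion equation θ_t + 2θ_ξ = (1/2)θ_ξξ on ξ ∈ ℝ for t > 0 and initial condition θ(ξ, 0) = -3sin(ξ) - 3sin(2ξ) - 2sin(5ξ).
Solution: Moving frame: η = ξ - 2t, σ = t, θ = u(η,σ), so θ_t = u_σ - 2u_η and θ_ξξ = u_ηη.
Hence θ_t + 2θ_ξ = u_σ and the PDE becomes the heat equation u_σ = (1/2)u_ηη on η ∈ ℝ.
Initial data: u(η,0) = θ(η,0) = -3sin(η) - 3sin(2η) - 2sin(5η). Each mode sin(nη) decays as exp(-n²σ/2) on ℝ, so u(η,σ) = Σ c_n exp(-n²σ/2) sin(nη) with c_1=-3, c_2=-3, c_5=-2: u(η,σ) = -3exp(-2σ)sin(2η) - 3exp(-σ/2)sin(η) - 2exp(-25σ/2)sin(5η).
Substituting back: θ(ξ,t) = u(ξ - 2t, t).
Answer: θ(ξ, t) = 3exp(-2t)sin(4t - 2ξ) + 3exp(-t/2)sin(2t - ξ) + 2exp(-25t/2)sin(10t - 5ξ)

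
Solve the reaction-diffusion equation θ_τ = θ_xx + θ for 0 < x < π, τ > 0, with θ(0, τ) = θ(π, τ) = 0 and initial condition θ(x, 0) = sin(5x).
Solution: Substitute θ = exp(τ)u, i.e. u = exp(-τ)θ.
By the product rule, θ_τ = exp(τ)(u_τ + u), θ_xx = exp(τ)u_xx.
Substituting into the PDE and dividing by exp(τ): u_τ + u = u_xx + u.
The lower-order terms cancel, leaving the standard heat equation u_τ = u_xx.
Initial data for u: u(x,0) = θ(x,0) = sin(5x). The boundary conditions carry over: u(0,τ) = u(π,τ) = 0.
Solve for u:
  Using separation of variables u = X(x)G(τ):
  Eigenfunctions: sin(nx), n = 1, 2, 3, ...
  General solution: u(x, τ) = Σ c_n sin(nx) exp(-n² τ)
  Matching u(x,0) = sin(5x) term by term: c_5=1.
Hence u(x,τ) = exp(-25τ)sin(5x).
Transform back: θ(x,τ) = exp(τ)u(x,τ).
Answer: θ(x, τ) = exp(-24τ)sin(5x)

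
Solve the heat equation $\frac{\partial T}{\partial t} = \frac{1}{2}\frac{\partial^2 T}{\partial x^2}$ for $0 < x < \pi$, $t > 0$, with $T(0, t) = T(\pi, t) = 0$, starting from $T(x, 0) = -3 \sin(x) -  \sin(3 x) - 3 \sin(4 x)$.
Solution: Separating variables: $T = \sum c_n e^{-n^2t/2} \sin(nx)$. From $T(x,0) = -3 \sin(x) - \sin(3 x) - 3 \sin(4 x)$: $c_1=-3, c_3=-1, c_4=-3$.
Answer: $T(x, t) = -3 e^{-8 t} \sin(4 x) - 3 e^{-t/2} \sin(x) -  e^{-9 t/2} \sin(3 x)$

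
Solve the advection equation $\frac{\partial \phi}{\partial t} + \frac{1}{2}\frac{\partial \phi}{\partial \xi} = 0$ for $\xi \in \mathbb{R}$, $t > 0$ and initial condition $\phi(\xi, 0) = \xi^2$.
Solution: By method of characteristics (waves move right with speed 1/2):
Along characteristics $\xi - \frac{1}{2}t =$ const, $\phi$ is constant, so $\phi(\xi,t) = f(\xi - \frac{1}{2}t)$ with $f = \phi( \cdot , 0)$.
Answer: $\phi(\xi, t) = \xi^2 -  \xi t + \frac{1}{4} t^2$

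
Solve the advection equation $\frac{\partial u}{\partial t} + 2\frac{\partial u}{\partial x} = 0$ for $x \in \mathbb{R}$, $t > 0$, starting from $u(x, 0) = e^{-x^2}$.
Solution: By method of characteristics (waves move right with speed 2):
Along characteristics $x - 2t =$ const, $u$ is constant, so $u(x,t) = f(x - 2t)$ with $f = u( \cdot , 0)$.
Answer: $u(x, t) = e^{-(-2 t + x)^2}$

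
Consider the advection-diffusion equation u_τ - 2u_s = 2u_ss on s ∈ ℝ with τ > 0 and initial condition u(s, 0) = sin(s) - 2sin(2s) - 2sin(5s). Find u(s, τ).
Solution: Moving frame: η = s + 2τ, σ = τ, u = w(η,σ), so u_τ = w_σ + 2w_η and u_ss = w_ηη.
Hence u_τ - 2u_s = w_σ and the PDE becomes the heat equation w_σ = 2w_ηη on η ∈ ℝ.
Initial data: w(η,0) = u(η,0) = sin(η) - 2sin(2η) - 2sin(5η). Each mode sin(nη) decays as exp(-2n²σ) on ℝ, so w(η,σ) = Σ c_n exp(-2n²σ) sin(nη) with c_1=1, c_2=-2, c_5=-2: w(η,σ) = exp(-2σ)sin(η) - 2exp(-8σ)sin(2η) - 2exp(-50σ)sin(5η).
Substituting back: u(s,τ) = w(s + 2τ, τ).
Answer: u(s, τ) = exp(-2τ)sin(s + 2τ) - 2exp(-8τ)sin(2s + 4τ) - 2exp(-50τ)sin(5s + 10τ)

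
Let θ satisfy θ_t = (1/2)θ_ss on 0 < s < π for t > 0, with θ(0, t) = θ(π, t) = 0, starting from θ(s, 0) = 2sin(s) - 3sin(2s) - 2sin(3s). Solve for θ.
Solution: Separating variables: θ = Σ c_n exp(-n²t/2) sin(ns). From θ(s,0) = 2sin(s) - 3sin(2s) - 2sin(3s): c_1=2, c_2=-3, c_3=-2.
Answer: θ(s, t) = -3exp(-2t)sin(2s) + 2exp(-t/2)sin(s) - 2exp(-9t/2)sin(3s)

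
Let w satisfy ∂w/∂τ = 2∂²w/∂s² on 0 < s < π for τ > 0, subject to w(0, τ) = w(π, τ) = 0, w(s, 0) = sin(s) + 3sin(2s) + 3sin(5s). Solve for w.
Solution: Using separation of variables w = X(s)T(τ):
Eigenfunctions: sin(ns), n = 1, 2, 3, ...
General solution: w(s, τ) = Σ c_n sin(ns) exp(-2n² τ)
Matching w(s,0) = sin(s) + 3sin(2s) + 3sin(5s) term by term: c_1=1, c_2=3, c_5=3.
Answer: w(s, τ) = exp(-2τ)sin(s) + 3exp(-8τ)sin(2s) + 3exp(-50τ)sin(5s)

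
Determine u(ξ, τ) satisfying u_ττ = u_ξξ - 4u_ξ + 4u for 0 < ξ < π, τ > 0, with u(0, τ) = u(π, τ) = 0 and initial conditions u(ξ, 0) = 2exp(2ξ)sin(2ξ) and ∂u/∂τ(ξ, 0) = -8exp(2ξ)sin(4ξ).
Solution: Substitute u = exp(2ξ)w.
Then u_ξ = exp(2ξ)(w_ξ + 2w), u_ξξ = exp(2ξ)(w_ξξ + 4w_ξ + 4w), u_ττ = exp(2ξ)w_ττ; substituting and dividing by exp(2ξ), the lower-order terms cancel: w_ττ = w_ξξ (standard wave equation).
Data for w: w(ξ,0) = exp(-2ξ)u(ξ,0) = 2sin(2ξ); w_τ(ξ,0) = exp(-2ξ)u_τ(ξ,0) = -8sin(4ξ). The boundary conditions carry over: w(0,τ) = w(π,τ) = 0.
Separating variables: w = Σ [A_n cos(ω_n τ) + B_n sin(ω_n τ)] sin(nξ), ω_n = n. From ICs (B_n = velocity coefficient / ω_n): A_2=2, B_4=-2.
So w(ξ,τ) = 2sin(2ξ)cos(2τ) - 2sin(4ξ)sin(4τ), and u(ξ,τ) = exp(2ξ)w(ξ,τ).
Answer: u(ξ, τ) = 2exp(2ξ)sin(2ξ)cos(2τ) - 2exp(2ξ)sin(4ξ)sin(4τ)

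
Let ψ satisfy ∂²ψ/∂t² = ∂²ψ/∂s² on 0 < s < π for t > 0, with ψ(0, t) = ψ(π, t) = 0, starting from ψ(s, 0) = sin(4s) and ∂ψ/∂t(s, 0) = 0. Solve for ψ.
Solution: Separating variables: ψ = Σ [A_n cos(ω_n t) + B_n sin(ω_n t)] sin(ns), ω_n = n. From ICs: A_4=1.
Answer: ψ(s, t) = sin(4s)cos(4t)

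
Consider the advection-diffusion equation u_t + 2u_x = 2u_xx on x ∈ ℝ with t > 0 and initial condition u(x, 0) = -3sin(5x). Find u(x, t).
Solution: Moving frame: η = x - 2t, σ = t, u = w(η,σ), so u_t = w_σ - 2w_η and u_xx = w_ηη.
Hence u_t + 2u_x = w_σ and the PDE becomes the heat equation w_σ = 2w_ηη on η ∈ ℝ.
Initial data: w(η,0) = u(η,0) = -3sin(5η). Each mode sin(nη) decays as exp(-2n²σ) on ℝ, so w(η,σ) = Σ c_n exp(-2n²σ) sin(nη) with c_5=-3: w(η,σ) = -3exp(-50σ)sin(5η).
Substituting back: u(x,t) = w(x - 2t, t).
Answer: u(x, t) = 3exp(-50t)sin(10t - 5x)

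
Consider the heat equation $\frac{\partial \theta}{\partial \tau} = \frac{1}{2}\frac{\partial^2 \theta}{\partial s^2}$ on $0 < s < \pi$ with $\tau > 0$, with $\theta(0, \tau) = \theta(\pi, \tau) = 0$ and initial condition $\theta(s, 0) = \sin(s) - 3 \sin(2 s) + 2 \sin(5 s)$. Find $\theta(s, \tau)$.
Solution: Using separation of variables $\theta = X(s)G(\tau)$:
Eigenfunctions: $\sin(ns)$, $n = 1, 2, 3, \ldots$
General solution: $\theta(s, \tau) = \sum c_n \sin(ns) e^{-n^2 \tau/2}$
Matching $\theta(s,0) = \sin(s) - 3 \sin(2 s) + 2 \sin(5 s)$ term by term: $c_1=1, c_2=-3, c_5=2$.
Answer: $\theta(s, \tau) = -3 e^{-2 \tau} \sin(2 s) + e^{-\tau/2} \sin(s) + 2 e^{-25 \tau/2} \sin(5 s)$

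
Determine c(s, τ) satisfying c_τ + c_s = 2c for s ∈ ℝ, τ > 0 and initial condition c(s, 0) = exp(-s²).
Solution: Substitute c = exp(2τ)u, i.e. u = exp(-2τ)c.
By the product rule, c_τ = exp(2τ)(u_τ + 2u), c_s = exp(2τ)u_s.
Substituting into the PDE and dividing by exp(2τ): u_τ + 2u + u_s = 2u.
The lower-order terms cancel, leaving the standard advection equation u_τ + u_s = 0.
Initial data for u: u(s,0) = c(s,0) = exp(-s²).
Solve for u:
  By method of characteristics (waves move right with speed 1):
  Along characteristics s - τ = const, u is constant, so u(s,τ) = f(s - τ) with f = u(·, 0).
Hence u(s,τ) = exp(-(s - τ)²).
Transform back: c(s,τ) = exp(2τ)u(s,τ).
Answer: c(s, τ) = exp(2τ)exp(-(s - τ)²)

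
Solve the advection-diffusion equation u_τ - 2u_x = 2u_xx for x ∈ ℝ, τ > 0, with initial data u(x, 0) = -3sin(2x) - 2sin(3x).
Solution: Moving frame: η = x + 2τ, σ = τ, u = w(η,σ), so u_τ = w_σ + 2w_η and u_xx = w_ηη.
Hence u_τ - 2u_x = w_σ and the PDE becomes the heat equation w_σ = 2w_ηη on η ∈ ℝ.
Initial data: w(η,0) = u(η,0) = -3sin(2η) - 2sin(3η). Each mode sin(nη) decays as exp(-2n²σ) on ℝ, so w(η,σ) = Σ c_n exp(-2n²σ) sin(nη) with c_2=-3, c_3=-2: w(η,σ) = -3exp(-8σ)sin(2η) - 2exp(-18σ)sin(3η).
Substituting back: u(x,τ) = w(x + 2τ, τ).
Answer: u(x, τ) = -3exp(-8τ)sin(2x + 4τ) - 2exp(-18τ)sin(3x + 6τ)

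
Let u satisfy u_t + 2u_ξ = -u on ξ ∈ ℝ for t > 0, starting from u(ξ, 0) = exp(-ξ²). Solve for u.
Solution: Substitute u = exp(-t)w.
Then u_t = exp(-t)(w_t - w), u_ξ = exp(-t)w_ξ; substituting and dividing by exp(-t), the lower-order terms cancel: w_t + 2w_ξ = 0 (standard advection equation).
Data for w: w(ξ,0) = u(ξ,0) = exp(-ξ²).
By characteristics (dξ/dt = 2), w(ξ,t) = f(ξ - 2t) with f = w(·, 0).
So w(ξ,t) = exp(-(-2t + ξ)²), and u(ξ,t) = exp(-t)w(ξ,t).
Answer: u(ξ, t) = exp(-t)exp(-(-2t + ξ)²)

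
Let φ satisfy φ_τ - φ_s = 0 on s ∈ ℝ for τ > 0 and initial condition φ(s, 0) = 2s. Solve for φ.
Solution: By method of characteristics (waves move left with speed 1):
Along characteristics s + τ = const, φ is constant, so φ(s,τ) = f(s + τ) with f = φ(·, 0).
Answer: φ(s, τ) = 2s + 2τ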